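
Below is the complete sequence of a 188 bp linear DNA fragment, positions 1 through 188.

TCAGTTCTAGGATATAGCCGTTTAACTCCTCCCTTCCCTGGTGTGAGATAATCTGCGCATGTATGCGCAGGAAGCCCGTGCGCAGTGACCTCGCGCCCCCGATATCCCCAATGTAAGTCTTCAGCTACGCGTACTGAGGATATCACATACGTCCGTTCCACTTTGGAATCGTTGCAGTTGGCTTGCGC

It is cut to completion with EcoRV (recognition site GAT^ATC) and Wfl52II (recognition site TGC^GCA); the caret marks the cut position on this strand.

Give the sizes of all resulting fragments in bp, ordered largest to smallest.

56, 47, 38, 22, 15, 10 bp

EcoRV sites (GATATC) start at positions 101, 139.
EcoRV cuts after base 3 of each site, so after positions 103, 141.
Wfl52II sites (TGCGCA) start at positions 54, 64, 79.
Wfl52II cuts after base 3 of each site, so after positions 56, 66, 81.
Combined cut positions: 56, 66, 81, 103, 141.
Linear molecule, 5 cuts → 6 fragments:
  1–56 → 56 bp
  57–66 → 10 bp
  67–81 → 15 bp
  82–103 → 22 bp
  104–141 → 38 bp
  142–188 → 47 bp
Sorted largest to smallest: 56, 47, 38, 22, 15, 10 bp.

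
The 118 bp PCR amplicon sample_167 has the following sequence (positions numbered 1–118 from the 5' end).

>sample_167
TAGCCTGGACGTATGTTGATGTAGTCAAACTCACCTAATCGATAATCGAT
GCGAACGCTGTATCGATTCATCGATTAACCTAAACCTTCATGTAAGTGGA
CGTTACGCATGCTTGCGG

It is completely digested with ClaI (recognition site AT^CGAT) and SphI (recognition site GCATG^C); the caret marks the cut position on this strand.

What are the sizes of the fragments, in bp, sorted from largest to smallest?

ClaI sites (ATCGAT) start at positions 38, 45, 62, 70.
ClaI cuts after base 2 of each site, so after positions 39, 46, 63, 71.
The SphI site (GCATGC) starts at position 107.
SphI cuts after base 5 of each site (before the last base), so after position 111.
Combined cut positions: 39, 46, 63, 71, 111.
Linear molecule, 5 cuts → 6 fragments:
  1–39 → 39 bp
  40–46 → 7 bp
  47–63 → 17 bp
  64–71 → 8 bp
  72–111 → 40 bp
  112–118 → 7 bp
Sorted largest to smallest: 40, 39, 17, 8, 7, 7 bp.

40, 39, 17, 8, 7, 7 bp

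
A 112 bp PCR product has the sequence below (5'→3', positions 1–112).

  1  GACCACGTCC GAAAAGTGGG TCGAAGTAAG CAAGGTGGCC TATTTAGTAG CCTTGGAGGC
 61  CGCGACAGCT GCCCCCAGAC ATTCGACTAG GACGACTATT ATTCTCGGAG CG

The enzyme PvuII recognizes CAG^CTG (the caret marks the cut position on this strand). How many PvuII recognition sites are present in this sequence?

1

CAGCTG occurs starting at position 66.
PvuII cuts at 1 site.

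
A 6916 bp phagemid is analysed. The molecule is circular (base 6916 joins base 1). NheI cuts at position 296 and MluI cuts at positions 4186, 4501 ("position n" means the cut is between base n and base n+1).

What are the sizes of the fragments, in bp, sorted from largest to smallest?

Combined cut positions (sorted): 296, 4186, 4501.
Circular molecule, 3 cuts → 3 fragments:
  4186 − 296 = 3890 bp
  4501 − 4186 = 315 bp
  wrap: 6916 − 4501 + 296 = 2711 bp
Sorted largest to smallest: 3890, 2711, 315 bp.

3890, 2711, 315 bp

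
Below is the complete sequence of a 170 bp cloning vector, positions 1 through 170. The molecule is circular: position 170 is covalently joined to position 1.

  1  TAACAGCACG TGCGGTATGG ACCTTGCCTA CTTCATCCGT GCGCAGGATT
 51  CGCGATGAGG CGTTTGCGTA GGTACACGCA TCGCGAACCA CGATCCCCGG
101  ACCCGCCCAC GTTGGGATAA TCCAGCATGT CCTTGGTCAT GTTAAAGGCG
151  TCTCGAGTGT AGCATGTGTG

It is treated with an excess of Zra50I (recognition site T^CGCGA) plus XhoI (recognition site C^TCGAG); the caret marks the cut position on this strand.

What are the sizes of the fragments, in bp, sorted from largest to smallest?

Zra50I sites (TCGCGA) start at positions 50, 81.
Zra50I cuts after the first base of each site, so after positions 50, 81.
The XhoI site (CTCGAG) starts at position 152.
XhoI cuts after the first base of each site, so after position 152.
Combined cut positions: 50, 81, 152.
Circular molecule, 3 cuts → 3 fragments:
  51–81 → 31 bp
  82–152 → 71 bp
  153–170 then 1–50 → 18 + 50 = 68 bp
Sorted largest to smallest: 71, 68, 31 bp.

71, 68, 31 bp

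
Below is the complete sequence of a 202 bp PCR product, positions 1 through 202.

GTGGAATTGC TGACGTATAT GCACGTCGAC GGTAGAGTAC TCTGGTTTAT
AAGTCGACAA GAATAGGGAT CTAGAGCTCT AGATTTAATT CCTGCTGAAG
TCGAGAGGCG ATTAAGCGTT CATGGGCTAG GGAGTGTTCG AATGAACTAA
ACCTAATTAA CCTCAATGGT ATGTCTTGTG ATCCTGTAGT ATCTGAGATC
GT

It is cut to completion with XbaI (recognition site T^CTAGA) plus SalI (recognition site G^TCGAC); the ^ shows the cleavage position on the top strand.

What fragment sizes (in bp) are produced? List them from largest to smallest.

124, 28, 25, 17, 8 bp

XbaI sites (TCTAGA) start at positions 70, 78.
XbaI cuts after the first base of each site, so after positions 70, 78.
SalI sites (GTCGAC) start at positions 25, 53.
SalI cuts after the first base of each site, so after positions 25, 53.
Combined cut positions: 25, 53, 70, 78.
Linear molecule, 4 cuts → 5 fragments:
  1–25 → 25 bp
  26–53 → 28 bp
  54–70 → 17 bp
  71–78 → 8 bp
  79–202 → 124 bp
Sorted largest to smallest: 124, 28, 25, 17, 8 bp.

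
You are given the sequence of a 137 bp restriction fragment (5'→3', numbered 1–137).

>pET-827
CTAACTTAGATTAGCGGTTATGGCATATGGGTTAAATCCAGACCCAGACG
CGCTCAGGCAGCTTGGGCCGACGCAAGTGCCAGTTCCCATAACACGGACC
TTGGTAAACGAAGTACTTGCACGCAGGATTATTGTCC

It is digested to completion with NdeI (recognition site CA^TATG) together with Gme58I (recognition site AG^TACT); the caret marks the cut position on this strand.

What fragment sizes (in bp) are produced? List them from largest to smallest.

88, 25, 24 bp

The NdeI site (CATATG) starts at position 24.
NdeI cuts after base 2 of each site, so after position 25.
The Gme58I site (AGTACT) starts at position 112.
Gme58I cuts after base 2 of each site, so after position 113.
Combined cut positions: 25, 113.
Linear molecule, 2 cuts → 3 fragments:
  1–25 → 25 bp
  26–113 → 88 bp
  114–137 → 24 bp
Sorted largest to smallest: 88, 25, 24 bp.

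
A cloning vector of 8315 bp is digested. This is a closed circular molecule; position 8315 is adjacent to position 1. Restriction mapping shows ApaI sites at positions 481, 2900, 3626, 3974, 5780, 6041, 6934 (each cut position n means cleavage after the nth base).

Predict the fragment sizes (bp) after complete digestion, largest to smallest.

Circular molecule, 7 cuts → 7 fragments:
  2900 − 481 = 2419 bp
  3626 − 2900 = 726 bp
  3974 − 3626 = 348 bp
  5780 − 3974 = 1806 bp
  6041 − 5780 = 261 bp
  6934 − 6041 = 893 bp
  wrap: 8315 − 6934 + 481 = 1862 bp
Sorted largest to smallest: 2419, 1862, 1806, 893, 726, 348, 261 bp.

2419, 1862, 1806, 893, 726, 348, 261 bp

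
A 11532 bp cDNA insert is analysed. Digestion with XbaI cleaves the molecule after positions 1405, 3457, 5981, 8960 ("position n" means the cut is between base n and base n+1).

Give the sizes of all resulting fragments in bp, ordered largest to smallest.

2979, 2572, 2524, 2052, 1405 bp

Linear molecule, 4 cuts → 5 fragments:
  1405 − 0 = 1405 bp
  3457 − 1405 = 2052 bp
  5981 − 3457 = 2524 bp
  8960 − 5981 = 2979 bp
  11532 − 8960 = 2572 bp
Sorted largest to smallest: 2979, 2572, 2524, 2052, 1405 bp.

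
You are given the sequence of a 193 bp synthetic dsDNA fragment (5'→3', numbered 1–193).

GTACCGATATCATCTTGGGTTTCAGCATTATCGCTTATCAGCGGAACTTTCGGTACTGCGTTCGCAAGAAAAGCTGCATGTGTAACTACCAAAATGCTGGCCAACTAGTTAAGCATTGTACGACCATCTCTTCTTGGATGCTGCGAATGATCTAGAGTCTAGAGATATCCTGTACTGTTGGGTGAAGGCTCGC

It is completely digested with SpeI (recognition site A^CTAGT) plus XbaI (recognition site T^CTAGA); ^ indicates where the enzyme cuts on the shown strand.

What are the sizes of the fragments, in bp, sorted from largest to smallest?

The SpeI site (ACTAGT) starts at position 104.
SpeI cuts after the first base of each site, so after position 104.
XbaI sites (TCTAGA) start at positions 151, 158.
XbaI cuts after the first base of each site, so after positions 151, 158.
Combined cut positions: 104, 151, 158.
Linear molecule, 3 cuts → 4 fragments:
  1–104 → 104 bp
  105–151 → 47 bp
  152–158 → 7 bp
  159–193 → 35 bp
Sorted largest to smallest: 104, 47, 35, 7 bp.

104, 47, 35, 7 bp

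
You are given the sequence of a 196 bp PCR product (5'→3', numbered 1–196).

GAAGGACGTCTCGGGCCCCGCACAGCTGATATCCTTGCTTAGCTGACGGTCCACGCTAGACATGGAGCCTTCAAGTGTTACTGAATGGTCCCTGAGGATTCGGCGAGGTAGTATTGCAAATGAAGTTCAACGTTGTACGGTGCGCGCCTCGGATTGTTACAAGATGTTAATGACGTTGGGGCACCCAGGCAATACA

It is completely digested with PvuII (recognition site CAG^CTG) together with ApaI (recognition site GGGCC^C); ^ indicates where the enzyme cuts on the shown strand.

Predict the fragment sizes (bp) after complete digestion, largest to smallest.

171, 17, 8 bp

The PvuII site (CAGCTG) starts at position 23.
PvuII cuts after base 3 of each site, so after position 25.
The ApaI site (GGGCCC) starts at position 13.
ApaI cuts after base 5 of each site (before the last base), so after position 17.
Combined cut positions: 17, 25.
Linear molecule, 2 cuts → 3 fragments:
  1–17 → 17 bp
  18–25 → 8 bp
  26–196 → 171 bp
Sorted largest to smallest: 171, 17, 8 bp.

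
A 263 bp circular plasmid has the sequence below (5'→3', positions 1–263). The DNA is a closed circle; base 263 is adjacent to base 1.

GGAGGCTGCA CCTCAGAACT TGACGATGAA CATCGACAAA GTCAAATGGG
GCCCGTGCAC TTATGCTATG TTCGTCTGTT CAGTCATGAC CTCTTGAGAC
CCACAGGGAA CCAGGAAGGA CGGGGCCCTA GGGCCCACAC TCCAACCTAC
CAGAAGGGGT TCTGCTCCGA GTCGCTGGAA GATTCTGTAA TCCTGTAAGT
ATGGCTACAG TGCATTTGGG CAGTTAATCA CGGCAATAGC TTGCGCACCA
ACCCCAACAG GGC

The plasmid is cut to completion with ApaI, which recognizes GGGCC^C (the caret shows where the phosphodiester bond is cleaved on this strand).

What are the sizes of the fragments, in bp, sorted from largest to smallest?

ApaI sites (GGGCCC) start at positions 49, 123, 131.
ApaI cuts after base 5 of each site (before the last base), so after positions 53, 127, 135.
Circular molecule, 3 cuts → 3 fragments:
  54–127 → 74 bp
  128–135 → 8 bp
  136–263 then 1–53 → 128 + 53 = 181 bp
Sorted largest to smallest: 181, 74, 8 bp.

181, 74, 8 bp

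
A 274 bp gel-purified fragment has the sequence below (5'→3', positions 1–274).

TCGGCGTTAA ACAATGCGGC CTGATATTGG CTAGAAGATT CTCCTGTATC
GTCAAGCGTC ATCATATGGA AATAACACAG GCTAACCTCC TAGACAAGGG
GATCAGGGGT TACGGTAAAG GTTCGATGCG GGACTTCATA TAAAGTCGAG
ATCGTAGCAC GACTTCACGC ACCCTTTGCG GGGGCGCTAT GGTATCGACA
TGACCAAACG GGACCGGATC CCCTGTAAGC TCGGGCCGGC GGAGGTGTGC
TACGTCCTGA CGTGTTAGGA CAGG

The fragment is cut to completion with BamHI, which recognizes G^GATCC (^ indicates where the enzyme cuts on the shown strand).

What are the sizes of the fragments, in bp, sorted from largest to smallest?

The BamHI site (GGATCC) starts at position 216.
BamHI cuts after the first base of each site, so after position 216.
Linear molecule, 1 cut → 2 fragments:
  1–216 → 216 bp
  217–274 → 58 bp
Sorted largest to smallest: 216, 58 bp.

216, 58 bp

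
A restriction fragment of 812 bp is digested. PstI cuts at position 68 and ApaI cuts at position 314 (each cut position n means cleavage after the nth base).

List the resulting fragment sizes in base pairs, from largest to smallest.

Combined cut positions (sorted): 68, 314.
Linear molecule, 2 cuts → 3 fragments:
  68 − 0 = 68 bp
  314 − 68 = 246 bp
  812 − 314 = 498 bp
Sorted largest to smallest: 498, 246, 68 bp.

498, 246, 68 bp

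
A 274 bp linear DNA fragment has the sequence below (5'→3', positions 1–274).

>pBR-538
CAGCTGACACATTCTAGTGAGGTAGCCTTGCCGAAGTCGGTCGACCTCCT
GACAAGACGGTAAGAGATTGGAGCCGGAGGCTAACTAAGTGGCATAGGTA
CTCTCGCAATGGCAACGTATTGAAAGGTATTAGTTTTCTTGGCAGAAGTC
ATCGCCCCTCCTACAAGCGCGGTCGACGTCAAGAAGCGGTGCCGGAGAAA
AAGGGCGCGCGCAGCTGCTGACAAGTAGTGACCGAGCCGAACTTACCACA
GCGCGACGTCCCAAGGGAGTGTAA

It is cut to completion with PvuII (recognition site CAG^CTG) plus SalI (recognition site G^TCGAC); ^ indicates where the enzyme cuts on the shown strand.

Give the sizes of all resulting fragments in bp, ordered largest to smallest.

132, 60, 42, 37, 3 bp

PvuII sites (CAGCTG) start at positions 1, 212.
PvuII cuts after base 3 of each site, so after positions 3, 214.
SalI sites (GTCGAC) start at positions 40, 172.
SalI cuts after the first base of each site, so after positions 40, 172.
Combined cut positions: 3, 40, 172, 214.
Linear molecule, 4 cuts → 5 fragments:
  1–3 → 3 bp
  4–40 → 37 bp
  41–172 → 132 bp
  173–214 → 42 bp
  215–274 → 60 bp
Sorted largest to smallest: 132, 60, 42, 37, 3 bp.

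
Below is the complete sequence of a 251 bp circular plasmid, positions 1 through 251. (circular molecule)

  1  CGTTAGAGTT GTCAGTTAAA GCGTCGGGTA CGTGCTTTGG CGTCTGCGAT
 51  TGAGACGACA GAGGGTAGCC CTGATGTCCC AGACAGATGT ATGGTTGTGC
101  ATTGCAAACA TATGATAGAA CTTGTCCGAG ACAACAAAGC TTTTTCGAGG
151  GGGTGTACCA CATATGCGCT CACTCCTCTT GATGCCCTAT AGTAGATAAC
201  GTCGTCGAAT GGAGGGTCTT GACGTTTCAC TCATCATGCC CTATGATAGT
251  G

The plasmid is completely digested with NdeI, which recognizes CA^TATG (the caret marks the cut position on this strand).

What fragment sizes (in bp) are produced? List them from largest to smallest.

199, 52 bp

NdeI sites (CATATG) start at positions 109, 161.
NdeI cuts after base 2 of each site, so after positions 110, 162.
Circular molecule, 2 cuts → 2 fragments:
  111–162 → 52 bp
  163–251 then 1–110 → 89 + 110 = 199 bp
Sorted largest to smallest: 199, 52 bp.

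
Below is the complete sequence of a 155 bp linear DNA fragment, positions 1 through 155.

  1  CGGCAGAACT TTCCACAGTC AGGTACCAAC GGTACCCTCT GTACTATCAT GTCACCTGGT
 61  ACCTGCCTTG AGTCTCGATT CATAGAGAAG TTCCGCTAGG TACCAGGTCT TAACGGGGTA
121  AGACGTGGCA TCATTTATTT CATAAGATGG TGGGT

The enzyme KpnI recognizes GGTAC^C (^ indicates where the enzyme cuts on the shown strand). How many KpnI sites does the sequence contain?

GGTACC occurs starting at positions 22, 31, 58, 99.
KpnI cuts at 4 sites.

4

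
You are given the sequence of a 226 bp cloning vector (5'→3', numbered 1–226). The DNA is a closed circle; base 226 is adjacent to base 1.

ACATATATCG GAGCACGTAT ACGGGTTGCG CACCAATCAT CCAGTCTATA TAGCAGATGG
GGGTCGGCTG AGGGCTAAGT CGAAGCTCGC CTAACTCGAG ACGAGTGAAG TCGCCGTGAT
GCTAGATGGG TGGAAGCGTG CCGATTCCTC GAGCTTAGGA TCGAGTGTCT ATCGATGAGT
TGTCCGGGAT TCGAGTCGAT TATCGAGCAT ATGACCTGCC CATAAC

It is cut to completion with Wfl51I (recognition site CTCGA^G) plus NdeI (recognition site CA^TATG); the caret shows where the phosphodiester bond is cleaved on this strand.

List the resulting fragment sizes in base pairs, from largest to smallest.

116, 57, 53 bp

Wfl51I sites (CTCGAG) start at positions 95, 148.
Wfl51I cuts after base 5 of each site (before the last base), so after positions 99, 152.
The NdeI site (CATATG) starts at position 208.
NdeI cuts after base 2 of each site, so after position 209.
Combined cut positions: 99, 152, 209.
Circular molecule, 3 cuts → 3 fragments:
  100–152 → 53 bp
  153–209 → 57 bp
  210–226 then 1–99 → 17 + 99 = 116 bp
Sorted largest to smallest: 116, 57, 53 bp.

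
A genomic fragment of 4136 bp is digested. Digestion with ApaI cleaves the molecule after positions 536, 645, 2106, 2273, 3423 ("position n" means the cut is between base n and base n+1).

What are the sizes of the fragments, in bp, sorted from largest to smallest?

1461, 1150, 713, 536, 167, 109 bp

Linear molecule, 5 cuts → 6 fragments:
  536 − 0 = 536 bp
  645 − 536 = 109 bp
  2106 − 645 = 1461 bp
  2273 − 2106 = 167 bp
  3423 − 2273 = 1150 bp
  4136 − 3423 = 713 bp
Sorted largest to smallest: 1461, 1150, 713, 536, 167, 109 bp.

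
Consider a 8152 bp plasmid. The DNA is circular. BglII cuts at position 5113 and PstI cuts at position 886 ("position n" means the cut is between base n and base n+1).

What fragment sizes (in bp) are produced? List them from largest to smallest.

4227, 3925 bp

Combined cut positions (sorted): 886, 5113.
Circular molecule, 2 cuts → 2 fragments:
  5113 − 886 = 4227 bp
  wrap: 8152 − 5113 + 886 = 3925 bp
Sorted largest to smallest: 4227, 3925 bp.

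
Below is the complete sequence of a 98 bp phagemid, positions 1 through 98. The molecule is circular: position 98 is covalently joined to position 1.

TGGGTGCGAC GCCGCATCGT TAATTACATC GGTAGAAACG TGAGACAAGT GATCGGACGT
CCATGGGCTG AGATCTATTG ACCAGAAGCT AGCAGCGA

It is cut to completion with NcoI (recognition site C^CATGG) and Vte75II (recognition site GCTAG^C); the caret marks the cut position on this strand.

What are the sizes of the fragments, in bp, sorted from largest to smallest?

The NcoI site (CCATGG) starts at position 61.
NcoI cuts after the first base of each site, so after position 61.
The Vte75II site (GCTAGC) starts at position 88.
Vte75II cuts after base 5 of each site (before the last base), so after position 92.
Combined cut positions: 61, 92.
Circular molecule, 2 cuts → 2 fragments:
  62–92 → 31 bp
  93–98 then 1–61 → 6 + 61 = 67 bp
Sorted largest to smallest: 67, 31 bp.

67, 31 bp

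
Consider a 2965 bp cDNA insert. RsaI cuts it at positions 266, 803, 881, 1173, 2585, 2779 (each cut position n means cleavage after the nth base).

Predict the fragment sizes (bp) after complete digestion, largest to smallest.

1412, 537, 292, 266, 194, 186, 78 bp

Linear molecule, 6 cuts → 7 fragments:
  266 − 0 = 266 bp
  803 − 266 = 537 bp
  881 − 803 = 78 bp
  1173 − 881 = 292 bp
  2585 − 1173 = 1412 bp
  2779 − 2585 = 194 bp
  2965 − 2779 = 186 bp
Sorted largest to smallest: 1412, 537, 292, 266, 194, 186, 78 bp.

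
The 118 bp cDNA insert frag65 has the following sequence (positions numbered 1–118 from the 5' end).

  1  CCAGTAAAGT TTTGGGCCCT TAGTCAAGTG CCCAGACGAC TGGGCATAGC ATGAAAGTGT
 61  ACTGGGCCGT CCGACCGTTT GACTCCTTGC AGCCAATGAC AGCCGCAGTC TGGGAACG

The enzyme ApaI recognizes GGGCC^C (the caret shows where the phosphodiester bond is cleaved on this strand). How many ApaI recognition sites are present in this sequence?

1

GGGCCC occurs starting at position 14.
ApaI cuts at 1 site.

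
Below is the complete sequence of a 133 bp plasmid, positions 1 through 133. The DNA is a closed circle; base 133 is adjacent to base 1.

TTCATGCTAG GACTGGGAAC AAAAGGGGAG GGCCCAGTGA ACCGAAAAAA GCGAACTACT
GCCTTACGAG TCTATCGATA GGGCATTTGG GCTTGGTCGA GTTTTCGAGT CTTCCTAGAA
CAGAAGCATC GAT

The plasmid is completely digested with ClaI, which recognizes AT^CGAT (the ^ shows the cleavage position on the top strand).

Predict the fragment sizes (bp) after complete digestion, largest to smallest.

79, 54 bp

ClaI sites (ATCGAT) start at positions 74, 128.
ClaI cuts after base 2 of each site, so after positions 75, 129.
Circular molecule, 2 cuts → 2 fragments:
  76–129 → 54 bp
  130–133 then 1–75 → 4 + 75 = 79 bp
Sorted largest to smallest: 79, 54 bp.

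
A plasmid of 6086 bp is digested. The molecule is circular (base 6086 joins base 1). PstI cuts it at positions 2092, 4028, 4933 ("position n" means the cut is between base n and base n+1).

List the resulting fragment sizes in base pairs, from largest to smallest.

Circular molecule, 3 cuts → 3 fragments:
  4028 − 2092 = 1936 bp
  4933 − 4028 = 905 bp
  wrap: 6086 − 4933 + 2092 = 3245 bp
Sorted largest to smallest: 3245, 1936, 905 bp.

3245, 1936, 905 bp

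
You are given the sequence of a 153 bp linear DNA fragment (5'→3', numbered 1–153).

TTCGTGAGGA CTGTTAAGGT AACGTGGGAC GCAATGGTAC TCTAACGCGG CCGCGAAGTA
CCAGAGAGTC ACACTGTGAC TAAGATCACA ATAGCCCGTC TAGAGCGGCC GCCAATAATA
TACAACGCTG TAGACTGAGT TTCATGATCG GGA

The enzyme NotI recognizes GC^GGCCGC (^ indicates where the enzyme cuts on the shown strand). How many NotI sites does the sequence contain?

2

GCGGCCGC occurs starting at positions 47, 105.
NotI cuts at 2 sites.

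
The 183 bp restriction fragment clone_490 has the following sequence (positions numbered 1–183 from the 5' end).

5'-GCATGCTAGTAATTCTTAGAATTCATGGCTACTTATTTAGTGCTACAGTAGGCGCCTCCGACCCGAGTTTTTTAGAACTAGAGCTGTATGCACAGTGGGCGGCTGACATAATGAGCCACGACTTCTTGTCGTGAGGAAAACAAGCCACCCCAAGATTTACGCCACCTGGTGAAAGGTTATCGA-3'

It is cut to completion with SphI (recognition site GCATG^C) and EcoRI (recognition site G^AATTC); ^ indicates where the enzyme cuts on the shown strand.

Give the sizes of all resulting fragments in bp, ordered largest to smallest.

The SphI site (GCATGC) starts at position 1.
SphI cuts after base 5 of each site (before the last base), so after position 5.
The EcoRI site (GAATTC) starts at position 19.
EcoRI cuts after the first base of each site, so after position 19.
Combined cut positions: 5, 19.
Linear molecule, 2 cuts → 3 fragments:
  1–5 → 5 bp
  6–19 → 14 bp
  20–183 → 164 bp
Sorted largest to smallest: 164, 14, 5 bp.

164, 14, 5 bp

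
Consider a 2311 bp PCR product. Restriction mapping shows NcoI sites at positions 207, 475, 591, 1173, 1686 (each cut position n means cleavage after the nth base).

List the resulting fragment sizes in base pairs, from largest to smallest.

Linear molecule, 5 cuts → 6 fragments:
  207 − 0 = 207 bp
  475 − 207 = 268 bp
  591 − 475 = 116 bp
  1173 − 591 = 582 bp
  1686 − 1173 = 513 bp
  2311 − 1686 = 625 bp
Sorted largest to smallest: 625, 582, 513, 268, 207, 116 bp.

625, 582, 513, 268, 207, 116 bp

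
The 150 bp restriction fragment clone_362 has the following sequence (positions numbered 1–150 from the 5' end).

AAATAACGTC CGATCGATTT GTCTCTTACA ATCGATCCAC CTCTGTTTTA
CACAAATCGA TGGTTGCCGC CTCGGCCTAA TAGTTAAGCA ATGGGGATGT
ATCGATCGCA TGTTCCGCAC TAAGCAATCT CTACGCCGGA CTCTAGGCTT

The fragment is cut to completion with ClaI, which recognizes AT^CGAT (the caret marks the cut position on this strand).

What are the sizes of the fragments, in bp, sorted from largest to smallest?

48, 45, 25, 18, 14 bp

ClaI sites (ATCGAT) start at positions 13, 31, 56, 101.
ClaI cuts after base 2 of each site, so after positions 14, 32, 57, 102.
Linear molecule, 4 cuts → 5 fragments:
  1–14 → 14 bp
  15–32 → 18 bp
  33–57 → 25 bp
  58–102 → 45 bp
  103–150 → 48 bp
Sorted largest to smallest: 48, 45, 25, 18, 14 bp.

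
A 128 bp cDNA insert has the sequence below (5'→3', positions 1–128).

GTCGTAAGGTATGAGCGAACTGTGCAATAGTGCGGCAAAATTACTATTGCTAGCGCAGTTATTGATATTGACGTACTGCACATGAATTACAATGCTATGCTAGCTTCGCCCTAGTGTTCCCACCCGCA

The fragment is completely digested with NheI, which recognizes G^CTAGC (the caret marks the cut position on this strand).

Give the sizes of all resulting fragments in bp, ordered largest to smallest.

50, 49, 29 bp

NheI sites (GCTAGC) start at positions 49, 99.
NheI cuts after the first base of each site, so after positions 49, 99.
Linear molecule, 2 cuts → 3 fragments:
  1–49 → 49 bp
  50–99 → 50 bp
  100–128 → 29 bp
Sorted largest to smallest: 50, 49, 29 bp.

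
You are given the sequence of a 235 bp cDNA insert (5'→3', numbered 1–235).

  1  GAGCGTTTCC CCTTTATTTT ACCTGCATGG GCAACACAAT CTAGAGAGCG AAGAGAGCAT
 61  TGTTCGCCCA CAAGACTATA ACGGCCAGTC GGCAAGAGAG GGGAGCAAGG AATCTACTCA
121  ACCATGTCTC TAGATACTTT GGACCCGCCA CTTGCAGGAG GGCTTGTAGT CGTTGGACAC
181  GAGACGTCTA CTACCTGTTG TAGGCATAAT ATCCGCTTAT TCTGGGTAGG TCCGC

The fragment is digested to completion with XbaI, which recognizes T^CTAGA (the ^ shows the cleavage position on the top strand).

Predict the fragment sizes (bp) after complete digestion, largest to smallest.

106, 89, 40 bp

XbaI sites (TCTAGA) start at positions 40, 129.
XbaI cuts after the first base of each site, so after positions 40, 129.
Linear molecule, 2 cuts → 3 fragments:
  1–40 → 40 bp
  41–129 → 89 bp
  130–235 → 106 bp
Sorted largest to smallest: 106, 89, 40 bp.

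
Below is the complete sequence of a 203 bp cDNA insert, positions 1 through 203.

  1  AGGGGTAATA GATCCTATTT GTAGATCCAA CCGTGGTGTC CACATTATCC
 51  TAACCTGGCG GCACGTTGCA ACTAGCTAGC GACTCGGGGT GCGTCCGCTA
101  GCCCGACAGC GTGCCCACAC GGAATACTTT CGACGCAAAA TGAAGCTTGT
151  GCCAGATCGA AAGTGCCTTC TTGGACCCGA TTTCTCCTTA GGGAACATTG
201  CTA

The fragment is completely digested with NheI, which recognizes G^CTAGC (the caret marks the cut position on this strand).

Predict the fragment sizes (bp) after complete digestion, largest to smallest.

106, 75, 22 bp

NheI sites (GCTAGC) start at positions 75, 97.
NheI cuts after the first base of each site, so after positions 75, 97.
Linear molecule, 2 cuts → 3 fragments:
  1–75 → 75 bp
  76–97 → 22 bp
  98–203 → 106 bp
Sorted largest to smallest: 106, 75, 22 bp.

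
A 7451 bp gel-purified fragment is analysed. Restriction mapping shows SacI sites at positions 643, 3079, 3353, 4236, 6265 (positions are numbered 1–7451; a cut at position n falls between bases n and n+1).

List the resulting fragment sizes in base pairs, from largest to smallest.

Linear molecule, 5 cuts → 6 fragments:
  643 − 0 = 643 bp
  3079 − 643 = 2436 bp
  3353 − 3079 = 274 bp
  4236 − 3353 = 883 bp
  6265 − 4236 = 2029 bp
  7451 − 6265 = 1186 bp
Sorted largest to smallest: 2436, 2029, 1186, 883, 643, 274 bp.

2436, 2029, 1186, 883, 643, 274 bp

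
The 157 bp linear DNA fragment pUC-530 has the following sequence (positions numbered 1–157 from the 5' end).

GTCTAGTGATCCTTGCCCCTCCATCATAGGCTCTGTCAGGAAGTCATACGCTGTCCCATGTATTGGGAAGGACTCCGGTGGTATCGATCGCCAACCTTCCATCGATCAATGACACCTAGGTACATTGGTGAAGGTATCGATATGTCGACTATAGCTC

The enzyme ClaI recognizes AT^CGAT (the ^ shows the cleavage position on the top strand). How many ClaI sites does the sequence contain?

3

ATCGAT occurs starting at positions 83, 101, 136.
ClaI cuts at 3 sites.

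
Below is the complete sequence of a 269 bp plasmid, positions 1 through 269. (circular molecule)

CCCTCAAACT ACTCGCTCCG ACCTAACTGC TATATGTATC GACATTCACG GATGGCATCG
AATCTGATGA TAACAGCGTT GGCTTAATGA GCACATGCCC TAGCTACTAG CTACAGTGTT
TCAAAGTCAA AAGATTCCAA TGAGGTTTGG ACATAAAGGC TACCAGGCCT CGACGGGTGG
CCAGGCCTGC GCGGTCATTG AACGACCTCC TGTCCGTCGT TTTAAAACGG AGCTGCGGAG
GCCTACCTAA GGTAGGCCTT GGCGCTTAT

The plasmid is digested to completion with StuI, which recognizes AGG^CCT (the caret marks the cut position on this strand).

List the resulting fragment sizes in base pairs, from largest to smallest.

StuI sites (AGGCCT) start at positions 165, 183, 239, 254.
StuI cuts after base 3 of each site, so after positions 167, 185, 241, 256.
Circular molecule, 4 cuts → 4 fragments:
  168–185 → 18 bp
  186–241 → 56 bp
  242–256 → 15 bp
  257–269 then 1–167 → 13 + 167 = 180 bp
Sorted largest to smallest: 180, 56, 18, 15 bp.

180, 56, 18, 15 bp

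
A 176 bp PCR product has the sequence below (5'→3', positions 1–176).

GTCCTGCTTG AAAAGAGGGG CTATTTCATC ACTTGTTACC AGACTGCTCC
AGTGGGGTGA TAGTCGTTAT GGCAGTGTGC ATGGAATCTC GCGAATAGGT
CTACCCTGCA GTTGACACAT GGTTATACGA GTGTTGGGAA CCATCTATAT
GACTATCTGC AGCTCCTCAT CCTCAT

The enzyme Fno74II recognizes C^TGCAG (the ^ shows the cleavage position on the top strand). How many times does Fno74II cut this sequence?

2

CTGCAG occurs starting at positions 106, 157.
Fno74II cuts at 2 sites.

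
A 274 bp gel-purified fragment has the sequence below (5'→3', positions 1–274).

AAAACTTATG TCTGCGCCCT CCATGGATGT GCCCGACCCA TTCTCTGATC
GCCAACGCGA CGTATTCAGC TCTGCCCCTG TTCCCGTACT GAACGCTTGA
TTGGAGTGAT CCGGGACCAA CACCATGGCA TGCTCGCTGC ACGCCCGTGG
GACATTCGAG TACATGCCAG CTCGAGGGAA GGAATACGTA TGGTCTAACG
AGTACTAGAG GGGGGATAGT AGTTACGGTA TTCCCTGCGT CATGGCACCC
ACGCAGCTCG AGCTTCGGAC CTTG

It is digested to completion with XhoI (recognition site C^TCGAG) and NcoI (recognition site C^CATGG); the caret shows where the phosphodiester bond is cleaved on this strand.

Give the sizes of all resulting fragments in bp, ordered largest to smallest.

XhoI sites (CTCGAG) start at positions 171, 257.
XhoI cuts after the first base of each site, so after positions 171, 257.
NcoI sites (CCATGG) start at positions 21, 123.
NcoI cuts after the first base of each site, so after positions 21, 123.
Combined cut positions: 21, 123, 171, 257.
Linear molecule, 4 cuts → 5 fragments:
  1–21 → 21 bp
  22–123 → 102 bp
  124–171 → 48 bp
  172–257 → 86 bp
  258–274 → 17 bp
Sorted largest to smallest: 102, 86, 48, 21, 17 bp.

102, 86, 48, 21, 17 bp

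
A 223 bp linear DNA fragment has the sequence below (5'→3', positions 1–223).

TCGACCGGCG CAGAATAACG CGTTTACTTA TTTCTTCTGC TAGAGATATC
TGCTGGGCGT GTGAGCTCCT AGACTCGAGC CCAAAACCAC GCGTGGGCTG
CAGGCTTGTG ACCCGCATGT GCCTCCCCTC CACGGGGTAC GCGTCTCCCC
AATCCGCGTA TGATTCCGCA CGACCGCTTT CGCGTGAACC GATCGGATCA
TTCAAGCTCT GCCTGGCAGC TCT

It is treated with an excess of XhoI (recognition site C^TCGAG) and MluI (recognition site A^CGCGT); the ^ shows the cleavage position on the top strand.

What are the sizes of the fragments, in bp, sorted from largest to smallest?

84, 56, 50, 18, 15 bp

The XhoI site (CTCGAG) starts at position 74.
XhoI cuts after the first base of each site, so after position 74.
MluI sites (ACGCGT) start at positions 18, 89, 139.
MluI cuts after the first base of each site, so after positions 18, 89, 139.
Combined cut positions: 18, 74, 89, 139.
Linear molecule, 4 cuts → 5 fragments:
  1–18 → 18 bp
  19–74 → 56 bp
  75–89 → 15 bp
  90–139 → 50 bp
  140–223 → 84 bp
Sorted largest to smallest: 84, 56, 50, 18, 15 bp.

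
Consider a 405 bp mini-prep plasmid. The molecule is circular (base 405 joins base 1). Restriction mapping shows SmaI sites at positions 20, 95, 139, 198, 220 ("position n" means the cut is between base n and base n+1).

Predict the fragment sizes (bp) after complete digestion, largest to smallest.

205, 75, 59, 44, 22 bp

Circular molecule, 5 cuts → 5 fragments:
  95 − 20 = 75 bp
  139 − 95 = 44 bp
  198 − 139 = 59 bp
  220 − 198 = 22 bp
  wrap: 405 − 220 + 20 = 205 bp
Sorted largest to smallest: 205, 75, 59, 44, 22 bp.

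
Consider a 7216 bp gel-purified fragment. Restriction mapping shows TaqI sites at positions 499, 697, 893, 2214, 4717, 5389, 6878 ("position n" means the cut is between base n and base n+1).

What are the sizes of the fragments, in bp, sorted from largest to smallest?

2503, 1489, 1321, 672, 499, 338, 198, 196 bp

Linear molecule, 7 cuts → 8 fragments:
  499 − 0 = 499 bp
  697 − 499 = 198 bp
  893 − 697 = 196 bp
  2214 − 893 = 1321 bp
  4717 − 2214 = 2503 bp
  5389 − 4717 = 672 bp
  6878 − 5389 = 1489 bp
  7216 − 6878 = 338 bp
Sorted largest to smallest: 2503, 1489, 1321, 672, 499, 338, 198, 196 bp.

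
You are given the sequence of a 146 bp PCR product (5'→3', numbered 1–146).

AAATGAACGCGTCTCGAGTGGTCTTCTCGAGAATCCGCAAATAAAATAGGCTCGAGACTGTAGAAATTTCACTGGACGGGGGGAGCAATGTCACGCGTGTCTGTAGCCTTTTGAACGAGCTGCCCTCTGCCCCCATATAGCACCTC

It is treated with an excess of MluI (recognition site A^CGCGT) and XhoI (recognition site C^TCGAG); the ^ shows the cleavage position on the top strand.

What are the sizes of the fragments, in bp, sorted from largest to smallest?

MluI sites (ACGCGT) start at positions 7, 93.
MluI cuts after the first base of each site, so after positions 7, 93.
XhoI sites (CTCGAG) start at positions 13, 26, 51.
XhoI cuts after the first base of each site, so after positions 13, 26, 51.
Combined cut positions: 7, 13, 26, 51, 93.
Linear molecule, 5 cuts → 6 fragments:
  1–7 → 7 bp
  8–13 → 6 bp
  14–26 → 13 bp
  27–51 → 25 bp
  52–93 → 42 bp
  94–146 → 53 bp
Sorted largest to smallest: 53, 42, 25, 13, 7, 6 bp.

53, 42, 25, 13, 7, 6 bp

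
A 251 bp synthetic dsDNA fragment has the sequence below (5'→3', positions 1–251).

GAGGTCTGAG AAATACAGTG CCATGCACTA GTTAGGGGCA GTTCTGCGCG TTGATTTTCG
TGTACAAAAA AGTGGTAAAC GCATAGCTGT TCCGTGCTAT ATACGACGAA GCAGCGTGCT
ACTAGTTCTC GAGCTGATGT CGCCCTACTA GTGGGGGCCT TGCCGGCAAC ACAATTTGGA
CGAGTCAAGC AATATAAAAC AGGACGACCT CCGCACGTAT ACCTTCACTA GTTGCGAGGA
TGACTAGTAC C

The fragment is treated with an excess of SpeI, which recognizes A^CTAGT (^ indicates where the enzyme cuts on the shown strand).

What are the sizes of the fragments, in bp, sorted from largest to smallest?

SpeI sites (ACTAGT) start at positions 27, 121, 147, 227, 243.
SpeI cuts after the first base of each site, so after positions 27, 121, 147, 227, 243.
Linear molecule, 5 cuts → 6 fragments:
  1–27 → 27 bp
  28–121 → 94 bp
  122–147 → 26 bp
  148–227 → 80 bp
  228–243 → 16 bp
  244–251 → 8 bp
Sorted largest to smallest: 94, 80, 27, 26, 16, 8 bp.

94, 80, 27, 26, 16, 8 bp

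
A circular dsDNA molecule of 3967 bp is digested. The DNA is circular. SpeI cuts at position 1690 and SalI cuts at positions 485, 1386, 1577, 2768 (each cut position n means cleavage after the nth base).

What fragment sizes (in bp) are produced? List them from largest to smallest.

1684, 1078, 901, 191, 113 bp

Combined cut positions (sorted): 485, 1386, 1577, 1690, 2768.
Circular molecule, 5 cuts → 5 fragments:
  1386 − 485 = 901 bp
  1577 − 1386 = 191 bp
  1690 − 1577 = 113 bp
  2768 − 1690 = 1078 bp
  wrap: 3967 − 2768 + 485 = 1684 bp
Sorted largest to smallest: 1684, 1078, 901, 191, 113 bp.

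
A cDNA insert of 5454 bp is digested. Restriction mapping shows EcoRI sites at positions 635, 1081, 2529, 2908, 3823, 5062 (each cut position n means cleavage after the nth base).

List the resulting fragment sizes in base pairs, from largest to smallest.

Linear molecule, 6 cuts → 7 fragments:
  635 − 0 = 635 bp
  1081 − 635 = 446 bp
  2529 − 1081 = 1448 bp
  2908 − 2529 = 379 bp
  3823 − 2908 = 915 bp
  5062 − 3823 = 1239 bp
  5454 − 5062 = 392 bp
Sorted largest to smallest: 1448, 1239, 915, 635, 446, 392, 379 bp.

1448, 1239, 915, 635, 446, 392, 379 bp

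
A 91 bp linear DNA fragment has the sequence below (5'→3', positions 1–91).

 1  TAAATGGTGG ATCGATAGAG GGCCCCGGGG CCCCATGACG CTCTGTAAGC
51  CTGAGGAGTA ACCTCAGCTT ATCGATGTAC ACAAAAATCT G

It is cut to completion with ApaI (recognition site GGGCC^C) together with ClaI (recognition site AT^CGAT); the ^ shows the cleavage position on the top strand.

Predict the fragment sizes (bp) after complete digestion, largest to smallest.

ApaI sites (GGGCCC) start at positions 20, 28.
ApaI cuts after base 5 of each site (before the last base), so after positions 24, 32.
ClaI sites (ATCGAT) start at positions 11, 71.
ClaI cuts after base 2 of each site, so after positions 12, 72.
Combined cut positions: 12, 24, 32, 72.
Linear molecule, 4 cuts → 5 fragments:
  1–12 → 12 bp
  13–24 → 12 bp
  25–32 → 8 bp
  33–72 → 40 bp
  73–91 → 19 bp
Sorted largest to smallest: 40, 19, 12, 12, 8 bp.

40, 19, 12, 12, 8 bp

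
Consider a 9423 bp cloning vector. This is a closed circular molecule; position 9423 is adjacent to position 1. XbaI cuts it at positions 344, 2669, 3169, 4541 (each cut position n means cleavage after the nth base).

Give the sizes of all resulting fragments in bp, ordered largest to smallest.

Circular molecule, 4 cuts → 4 fragments:
  2669 − 344 = 2325 bp
  3169 − 2669 = 500 bp
  4541 − 3169 = 1372 bp
  wrap: 9423 − 4541 + 344 = 5226 bp
Sorted largest to smallest: 5226, 2325, 1372, 500 bp.

5226, 2325, 1372, 500 bp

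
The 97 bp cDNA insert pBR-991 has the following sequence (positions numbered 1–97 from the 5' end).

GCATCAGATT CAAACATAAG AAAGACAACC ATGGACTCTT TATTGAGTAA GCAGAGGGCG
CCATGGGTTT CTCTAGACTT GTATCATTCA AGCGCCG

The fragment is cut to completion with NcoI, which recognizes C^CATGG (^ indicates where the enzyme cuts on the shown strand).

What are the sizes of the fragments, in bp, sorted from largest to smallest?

NcoI sites (CCATGG) start at positions 29, 61.
NcoI cuts after the first base of each site, so after positions 29, 61.
Linear molecule, 2 cuts → 3 fragments:
  1–29 → 29 bp
  30–61 → 32 bp
  62–97 → 36 bp
Sorted largest to smallest: 36, 32, 29 bp.

36, 32, 29 bp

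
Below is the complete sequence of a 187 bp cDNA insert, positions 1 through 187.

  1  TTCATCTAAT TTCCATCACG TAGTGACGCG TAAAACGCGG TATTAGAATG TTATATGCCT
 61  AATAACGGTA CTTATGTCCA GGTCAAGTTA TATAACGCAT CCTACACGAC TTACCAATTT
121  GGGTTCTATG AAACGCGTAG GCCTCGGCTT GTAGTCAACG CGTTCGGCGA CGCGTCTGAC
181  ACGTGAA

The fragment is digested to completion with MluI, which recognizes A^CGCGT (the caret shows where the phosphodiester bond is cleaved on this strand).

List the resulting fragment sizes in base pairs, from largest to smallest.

MluI sites (ACGCGT) start at positions 26, 133, 158, 170.
MluI cuts after the first base of each site, so after positions 26, 133, 158, 170.
Linear molecule, 4 cuts → 5 fragments:
  1–26 → 26 bp
  27–133 → 107 bp
  134–158 → 25 bp
  159–170 → 12 bp
  171–187 → 17 bp
Sorted largest to smallest: 107, 26, 25, 17, 12 bp.

107, 26, 25, 17, 12 bp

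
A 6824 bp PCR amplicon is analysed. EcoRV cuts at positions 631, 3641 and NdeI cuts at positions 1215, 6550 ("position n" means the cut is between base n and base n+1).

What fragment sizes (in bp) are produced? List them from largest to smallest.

Combined cut positions (sorted): 631, 1215, 3641, 6550.
Linear molecule, 4 cuts → 5 fragments:
  631 − 0 = 631 bp
  1215 − 631 = 584 bp
  3641 − 1215 = 2426 bp
  6550 − 3641 = 2909 bp
  6824 − 6550 = 274 bp
Sorted largest to smallest: 2909, 2426, 631, 584, 274 bp.

2909, 2426, 631, 584, 274 bp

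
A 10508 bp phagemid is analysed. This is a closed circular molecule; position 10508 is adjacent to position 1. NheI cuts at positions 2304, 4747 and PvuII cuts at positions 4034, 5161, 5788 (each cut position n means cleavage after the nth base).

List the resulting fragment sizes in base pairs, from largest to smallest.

Combined cut positions (sorted): 2304, 4034, 4747, 5161, 5788.
Circular molecule, 5 cuts → 5 fragments:
  4034 − 2304 = 1730 bp
  4747 − 4034 = 713 bp
  5161 − 4747 = 414 bp
  5788 − 5161 = 627 bp
  wrap: 10508 − 5788 + 2304 = 7024 bp
Sorted largest to smallest: 7024, 1730, 713, 627, 414 bp.

7024, 1730, 713, 627, 414 bp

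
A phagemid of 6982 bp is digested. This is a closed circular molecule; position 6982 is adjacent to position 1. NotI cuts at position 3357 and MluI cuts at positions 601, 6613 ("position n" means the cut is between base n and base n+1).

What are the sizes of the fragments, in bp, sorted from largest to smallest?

3256, 2756, 970 bp

Combined cut positions (sorted): 601, 3357, 6613.
Circular molecule, 3 cuts → 3 fragments:
  3357 − 601 = 2756 bp
  6613 − 3357 = 3256 bp
  wrap: 6982 − 6613 + 601 = 970 bp
Sorted largest to smallest: 3256, 2756, 970 bp.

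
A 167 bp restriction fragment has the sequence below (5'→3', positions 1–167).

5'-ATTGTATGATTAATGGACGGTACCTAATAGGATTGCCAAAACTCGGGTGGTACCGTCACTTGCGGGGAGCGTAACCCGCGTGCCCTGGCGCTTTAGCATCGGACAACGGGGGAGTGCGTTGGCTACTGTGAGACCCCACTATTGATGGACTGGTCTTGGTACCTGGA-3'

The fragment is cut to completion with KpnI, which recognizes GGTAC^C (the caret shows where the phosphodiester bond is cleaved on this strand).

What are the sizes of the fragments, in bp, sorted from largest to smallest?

KpnI sites (GGTACC) start at positions 19, 49, 158.
KpnI cuts after base 5 of each site (before the last base), so after positions 23, 53, 162.
Linear molecule, 3 cuts → 4 fragments:
  1–23 → 23 bp
  24–53 → 30 bp
  54–162 → 109 bp
  163–167 → 5 bp
Sorted largest to smallest: 109, 30, 23, 5 bp.

109, 30, 23, 5 bp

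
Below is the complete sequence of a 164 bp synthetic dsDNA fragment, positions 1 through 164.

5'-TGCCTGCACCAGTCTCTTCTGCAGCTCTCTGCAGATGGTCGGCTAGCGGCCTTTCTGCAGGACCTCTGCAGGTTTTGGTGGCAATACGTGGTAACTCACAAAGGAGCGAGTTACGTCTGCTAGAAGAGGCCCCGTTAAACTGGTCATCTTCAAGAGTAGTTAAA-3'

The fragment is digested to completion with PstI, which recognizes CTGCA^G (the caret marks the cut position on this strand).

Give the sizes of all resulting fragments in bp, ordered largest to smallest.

94, 26, 23, 11, 10 bp

PstI sites (CTGCAG) start at positions 19, 29, 55, 66.
PstI cuts after base 5 of each site (before the last base), so after positions 23, 33, 59, 70.
Linear molecule, 4 cuts → 5 fragments:
  1–23 → 23 bp
  24–33 → 10 bp
  34–59 → 26 bp
  60–70 → 11 bp
  71–164 → 94 bp
Sorted largest to smallest: 94, 26, 23, 11, 10 bp.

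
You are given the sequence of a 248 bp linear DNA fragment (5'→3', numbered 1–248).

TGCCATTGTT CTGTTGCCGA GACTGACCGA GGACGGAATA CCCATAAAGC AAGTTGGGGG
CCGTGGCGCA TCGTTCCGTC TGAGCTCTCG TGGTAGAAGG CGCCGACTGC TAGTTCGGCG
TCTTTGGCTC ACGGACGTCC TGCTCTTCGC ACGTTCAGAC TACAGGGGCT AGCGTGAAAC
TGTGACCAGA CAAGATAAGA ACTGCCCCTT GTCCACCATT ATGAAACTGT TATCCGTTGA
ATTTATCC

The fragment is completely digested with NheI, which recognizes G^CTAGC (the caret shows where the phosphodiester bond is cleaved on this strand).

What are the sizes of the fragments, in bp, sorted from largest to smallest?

168, 80 bp

The NheI site (GCTAGC) starts at position 168.
NheI cuts after the first base of each site, so after position 168.
Linear molecule, 1 cut → 2 fragments:
  1–168 → 168 bp
  169–248 → 80 bp
Sorted largest to smallest: 168, 80 bp.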